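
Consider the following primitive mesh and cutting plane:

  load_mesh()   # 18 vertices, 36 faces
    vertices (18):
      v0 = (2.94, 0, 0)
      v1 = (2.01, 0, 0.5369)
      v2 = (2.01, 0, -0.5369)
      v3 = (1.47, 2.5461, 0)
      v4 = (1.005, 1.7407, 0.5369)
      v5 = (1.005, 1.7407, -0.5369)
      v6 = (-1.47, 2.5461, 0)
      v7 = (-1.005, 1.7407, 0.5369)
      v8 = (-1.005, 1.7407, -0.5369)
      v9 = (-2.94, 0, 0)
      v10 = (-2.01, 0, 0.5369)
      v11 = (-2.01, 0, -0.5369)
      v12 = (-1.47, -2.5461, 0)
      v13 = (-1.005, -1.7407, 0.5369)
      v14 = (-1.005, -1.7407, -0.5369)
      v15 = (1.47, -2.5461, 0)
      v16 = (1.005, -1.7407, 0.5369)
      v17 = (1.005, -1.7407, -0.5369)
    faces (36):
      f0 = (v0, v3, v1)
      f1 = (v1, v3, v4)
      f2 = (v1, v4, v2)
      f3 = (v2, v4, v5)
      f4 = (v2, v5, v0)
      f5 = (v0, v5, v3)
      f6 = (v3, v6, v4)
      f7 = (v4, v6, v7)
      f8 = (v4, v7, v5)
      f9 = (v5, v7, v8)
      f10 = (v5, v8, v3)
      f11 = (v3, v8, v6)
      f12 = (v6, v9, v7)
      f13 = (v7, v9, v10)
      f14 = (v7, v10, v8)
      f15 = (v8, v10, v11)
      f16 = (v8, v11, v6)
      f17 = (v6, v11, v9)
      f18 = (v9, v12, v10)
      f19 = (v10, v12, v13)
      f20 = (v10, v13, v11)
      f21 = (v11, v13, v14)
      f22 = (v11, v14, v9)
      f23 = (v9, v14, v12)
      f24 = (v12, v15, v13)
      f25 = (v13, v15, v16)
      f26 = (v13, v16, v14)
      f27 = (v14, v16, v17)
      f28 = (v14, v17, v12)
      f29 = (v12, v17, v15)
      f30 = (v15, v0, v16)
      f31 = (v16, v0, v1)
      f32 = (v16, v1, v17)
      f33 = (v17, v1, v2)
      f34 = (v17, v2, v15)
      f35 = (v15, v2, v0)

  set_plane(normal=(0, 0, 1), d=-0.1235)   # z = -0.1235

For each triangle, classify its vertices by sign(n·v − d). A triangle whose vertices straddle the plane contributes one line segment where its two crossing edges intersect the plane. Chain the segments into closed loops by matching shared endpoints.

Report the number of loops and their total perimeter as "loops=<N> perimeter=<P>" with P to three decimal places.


loops=2 perimeter=28.416

Straddling triangles (24 of 36):
  (v1,v4,v2) [++-] → (1.62309, 0.670148, -0.1235)–(2.01, 0, -0.1235)  len=0.7738
  (v2,v4,v5) [-+-] → (1.62309, 0.670148, -0.1235)–(1.005, 1.7407, -0.1235)  len=1.2362
  (v2,v5,v0) [--+] → (2.4949, 0.400403, -0.1235)–(2.72608, 0, -0.1235)  len=0.4623
  (v0,v5,v3) [+-+] → (2.4949, 0.400403, -0.1235)–(1.36304, 2.36084, -0.1235)  len=2.2637
  (v4,v7,v5) [++-] → (0.231174, 1.7407, -0.1235)–(1.005, 1.7407, -0.1235)  len=0.7738
  (v5,v7,v8) [-+-] → (0.231174, 1.7407, -0.1235)–(-1.005, 1.7407, -0.1235)  len=1.2362
  (v5,v8,v3) [--+] → (0.90069, 2.36084, -0.1235)–(1.36304, 2.36084, -0.1235)  len=0.4623
  (v3,v8,v6) [+-+] → (0.90069, 2.36084, -0.1235)–(-1.36304, 2.36084, -0.1235)  len=2.2637
  (v7,v10,v8) [++-] → (-1.39191, 1.07055, -0.1235)–(-1.005, 1.7407, -0.1235)  len=0.7738
  (v8,v10,v11) [-+-] → (-1.39191, 1.07055, -0.1235)–(-2.01, 0, -0.1235)  len=1.2362
  (v8,v11,v6) [--+] → (-1.59421, 1.96044, -0.1235)–(-1.36304, 2.36084, -0.1235)  len=0.4623
  (v6,v11,v9) [+-+] → (-1.59421, 1.96044, -0.1235)–(-2.72608, 0, -0.1235)  len=2.2637
  (v10,v13,v11) [++-] → (-1.62309, -0.670148, -0.1235)–(-2.01, 0, -0.1235)  len=0.7738
  (v11,v13,v14) [-+-] → (-1.62309, -0.670148, -0.1235)–(-1.005, -1.7407, -0.1235)  len=1.2362
  (v11,v14,v9) [--+] → (-2.4949, -0.400403, -0.1235)–(-2.72608, 0, -0.1235)  len=0.4623
  (v9,v14,v12) [+-+] → (-2.4949, -0.400403, -0.1235)–(-1.36304, -2.36084, -0.1235)  len=2.2637
  (v13,v16,v14) [++-] → (-0.231174, -1.7407, -0.1235)–(-1.005, -1.7407, -0.1235)  len=0.7738
  (v14,v16,v17) [-+-] → (-0.231174, -1.7407, -0.1235)–(1.005, -1.7407, -0.1235)  len=1.2362
  (v14,v17,v12) [--+] → (-0.90069, -2.36084, -0.1235)–(-1.36304, -2.36084, -0.1235)  len=0.4623
  (v12,v17,v15) [+-+] → (-0.90069, -2.36084, -0.1235)–(1.36304, -2.36084, -0.1235)  len=2.2637
  (v16,v1,v17) [++-] → (1.39191, -1.07055, -0.1235)–(1.005, -1.7407, -0.1235)  len=0.7738
  (v17,v1,v2) [-+-] → (1.39191, -1.07055, -0.1235)–(2.01, 0, -0.1235)  len=1.2362
  (v17,v2,v15) [--+] → (1.59421, -1.96044, -0.1235)–(1.36304, -2.36084, -0.1235)  len=0.4623
  (v15,v2,v0) [+-+] → (1.59421, -1.96044, -0.1235)–(2.72608, 0, -0.1235)  len=2.2637

Chained into 2 loop(s):
  loop 1: 12 segments, perimeter = 12.0600
  loop 2: 12 segments, perimeter = 16.3564
Total perimeter = 28.416


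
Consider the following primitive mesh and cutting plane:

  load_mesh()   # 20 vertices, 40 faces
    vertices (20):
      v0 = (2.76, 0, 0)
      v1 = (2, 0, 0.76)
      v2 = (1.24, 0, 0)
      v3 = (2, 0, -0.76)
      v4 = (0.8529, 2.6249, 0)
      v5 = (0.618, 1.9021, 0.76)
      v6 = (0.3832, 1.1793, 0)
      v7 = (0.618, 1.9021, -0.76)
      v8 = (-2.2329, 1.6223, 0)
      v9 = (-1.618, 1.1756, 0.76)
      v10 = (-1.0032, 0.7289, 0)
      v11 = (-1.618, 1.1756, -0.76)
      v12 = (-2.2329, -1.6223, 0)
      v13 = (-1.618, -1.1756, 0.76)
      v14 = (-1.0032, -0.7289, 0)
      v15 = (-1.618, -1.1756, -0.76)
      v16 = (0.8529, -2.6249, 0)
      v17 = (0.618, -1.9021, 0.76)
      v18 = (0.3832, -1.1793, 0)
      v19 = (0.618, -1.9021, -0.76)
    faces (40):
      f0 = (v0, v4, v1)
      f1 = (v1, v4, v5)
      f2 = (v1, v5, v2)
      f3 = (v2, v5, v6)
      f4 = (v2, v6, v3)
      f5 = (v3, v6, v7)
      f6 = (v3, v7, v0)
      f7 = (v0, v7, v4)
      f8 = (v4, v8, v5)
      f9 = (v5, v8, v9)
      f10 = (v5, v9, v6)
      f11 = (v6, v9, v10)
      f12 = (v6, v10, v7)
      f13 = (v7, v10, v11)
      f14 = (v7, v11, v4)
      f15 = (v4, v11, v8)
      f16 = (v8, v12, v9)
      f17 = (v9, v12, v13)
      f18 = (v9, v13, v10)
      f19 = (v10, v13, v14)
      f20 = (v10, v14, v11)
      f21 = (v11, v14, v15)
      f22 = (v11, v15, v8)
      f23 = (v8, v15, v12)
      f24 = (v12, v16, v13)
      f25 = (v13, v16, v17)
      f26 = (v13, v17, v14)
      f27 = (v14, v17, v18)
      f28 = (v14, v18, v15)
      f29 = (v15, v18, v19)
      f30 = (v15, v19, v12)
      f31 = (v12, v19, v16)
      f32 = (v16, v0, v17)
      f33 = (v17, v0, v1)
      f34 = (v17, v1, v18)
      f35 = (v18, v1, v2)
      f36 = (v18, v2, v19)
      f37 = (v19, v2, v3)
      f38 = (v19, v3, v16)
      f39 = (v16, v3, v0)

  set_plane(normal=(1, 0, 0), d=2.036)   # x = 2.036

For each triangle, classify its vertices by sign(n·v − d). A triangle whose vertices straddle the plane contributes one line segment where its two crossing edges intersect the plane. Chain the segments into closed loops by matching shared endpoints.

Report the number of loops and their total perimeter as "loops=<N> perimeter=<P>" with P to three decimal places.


loops=1 perimeter=4.927

Straddling triangles (6 of 40):
  (v0,v4,v1) [+--] → (2.036, 0.996501, 0)–(2.036, 0, 0.724)  len=1.2317
  (v3,v7,v0) [--+] → (2.036, 0.642913, -0.256881)–(2.036, 0, -0.724)  len=0.7947
  (v0,v7,v4) [+--] → (2.036, 0.642913, -0.256881)–(2.036, 0.996501, 0)  len=0.4370
  (v16,v0,v17) [-+-] → (2.036, -0.996501, 0)–(2.036, -0.642913, 0.256881)  len=0.4370
  (v17,v0,v1) [-+-] → (2.036, -0.642913, 0.256881)–(2.036, 0, 0.724)  len=0.7947
  (v16,v3,v0) [--+] → (2.036, 0, -0.724)–(2.036, -0.996501, 0)  len=1.2317

Chained into 1 loop(s):
  loop 1: 6 segments, perimeter = 4.9270
Total perimeter = 4.927


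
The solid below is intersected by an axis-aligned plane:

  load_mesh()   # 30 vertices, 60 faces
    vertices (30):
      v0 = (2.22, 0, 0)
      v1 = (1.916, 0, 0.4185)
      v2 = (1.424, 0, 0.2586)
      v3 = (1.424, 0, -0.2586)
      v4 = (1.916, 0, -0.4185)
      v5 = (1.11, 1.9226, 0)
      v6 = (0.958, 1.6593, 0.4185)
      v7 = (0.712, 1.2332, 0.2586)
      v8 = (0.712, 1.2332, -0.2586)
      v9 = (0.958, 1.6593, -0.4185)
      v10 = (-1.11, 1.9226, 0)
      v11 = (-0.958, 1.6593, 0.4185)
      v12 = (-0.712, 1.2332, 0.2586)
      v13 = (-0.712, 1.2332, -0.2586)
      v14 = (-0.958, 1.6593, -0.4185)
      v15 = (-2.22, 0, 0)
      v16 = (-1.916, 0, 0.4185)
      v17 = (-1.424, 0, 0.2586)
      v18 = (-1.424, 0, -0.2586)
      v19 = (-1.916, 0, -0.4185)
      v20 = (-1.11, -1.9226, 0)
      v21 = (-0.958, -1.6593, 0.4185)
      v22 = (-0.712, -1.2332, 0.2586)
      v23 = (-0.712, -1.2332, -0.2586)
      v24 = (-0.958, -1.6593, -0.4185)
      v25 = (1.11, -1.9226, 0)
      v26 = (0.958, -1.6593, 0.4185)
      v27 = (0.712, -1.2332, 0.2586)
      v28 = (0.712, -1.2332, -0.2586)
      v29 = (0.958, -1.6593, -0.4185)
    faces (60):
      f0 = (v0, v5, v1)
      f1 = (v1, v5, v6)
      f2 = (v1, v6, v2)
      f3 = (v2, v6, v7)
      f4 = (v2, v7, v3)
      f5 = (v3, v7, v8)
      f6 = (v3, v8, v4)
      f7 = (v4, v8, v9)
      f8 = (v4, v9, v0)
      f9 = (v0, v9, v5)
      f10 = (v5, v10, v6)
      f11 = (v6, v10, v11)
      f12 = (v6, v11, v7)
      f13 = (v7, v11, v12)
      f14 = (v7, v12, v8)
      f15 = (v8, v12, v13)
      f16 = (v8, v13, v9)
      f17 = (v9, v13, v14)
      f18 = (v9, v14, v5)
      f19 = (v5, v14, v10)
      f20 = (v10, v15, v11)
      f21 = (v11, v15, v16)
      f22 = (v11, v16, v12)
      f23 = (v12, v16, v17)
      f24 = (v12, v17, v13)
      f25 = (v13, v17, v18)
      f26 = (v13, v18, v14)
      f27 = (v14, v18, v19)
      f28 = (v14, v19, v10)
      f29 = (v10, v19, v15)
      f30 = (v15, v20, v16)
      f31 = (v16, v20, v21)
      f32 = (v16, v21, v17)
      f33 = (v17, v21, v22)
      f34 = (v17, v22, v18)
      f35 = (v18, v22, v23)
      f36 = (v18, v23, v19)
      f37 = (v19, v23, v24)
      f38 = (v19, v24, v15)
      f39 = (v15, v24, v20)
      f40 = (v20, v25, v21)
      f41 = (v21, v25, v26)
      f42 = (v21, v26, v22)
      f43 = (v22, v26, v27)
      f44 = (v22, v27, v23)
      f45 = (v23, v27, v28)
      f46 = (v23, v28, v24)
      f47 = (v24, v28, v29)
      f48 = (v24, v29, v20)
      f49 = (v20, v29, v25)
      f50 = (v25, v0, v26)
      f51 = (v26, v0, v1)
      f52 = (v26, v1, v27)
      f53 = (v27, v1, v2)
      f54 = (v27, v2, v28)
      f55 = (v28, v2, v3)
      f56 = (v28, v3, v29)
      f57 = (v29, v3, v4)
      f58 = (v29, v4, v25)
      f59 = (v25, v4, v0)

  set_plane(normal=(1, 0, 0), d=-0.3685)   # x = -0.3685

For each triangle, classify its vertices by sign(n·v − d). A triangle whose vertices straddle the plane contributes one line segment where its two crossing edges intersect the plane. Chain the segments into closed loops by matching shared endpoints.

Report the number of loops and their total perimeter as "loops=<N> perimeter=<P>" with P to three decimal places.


loops=2 perimeter=4.833

Straddling triangles (20 of 60):
  (v5,v10,v6) [+-+] → (-0.3685, 1.9226, 0)–(-0.3685, 1.82819, 0.150057)  len=0.1773
  (v6,v10,v11) [+--] → (-0.3685, 1.82819, 0.150057)–(-0.3685, 1.6593, 0.4185)  len=0.3172
  (v6,v11,v7) [+-+] → (-0.3685, 1.6593, 0.4185)–(-0.3685, 1.50889, 0.362056)  len=0.1607
  (v7,v11,v12) [+--] → (-0.3685, 1.50889, 0.362056)–(-0.3685, 1.2332, 0.2586)  len=0.2945
  (v7,v12,v8) [+-+] → (-0.3685, 1.2332, 0.2586)–(-0.3685, 1.2332, 0.13384)  len=0.1248
  (v8,v12,v13) [+--] → (-0.3685, 1.2332, 0.13384)–(-0.3685, 1.2332, -0.2586)  len=0.3924
  (v8,v13,v9) [+-+] → (-0.3685, 1.2332, -0.2586)–(-0.3685, 1.32084, -0.29149)  len=0.0936
  (v9,v13,v14) [+--] → (-0.3685, 1.32084, -0.29149)–(-0.3685, 1.6593, -0.4185)  len=0.3615
  (v9,v14,v5) [+-+] → (-0.3685, 1.6593, -0.4185)–(-0.3685, 1.73436, -0.299203)  len=0.1409
  (v5,v14,v10) [+--] → (-0.3685, 1.73436, -0.299203)–(-0.3685, 1.9226, 0)  len=0.3535
  (v20,v25,v21) [-+-] → (-0.3685, -1.9226, 0)–(-0.3685, -1.73436, 0.299203)  len=0.3535
  (v21,v25,v26) [-++] → (-0.3685, -1.73436, 0.299203)–(-0.3685, -1.6593, 0.4185)  len=0.1409
  (v21,v26,v22) [-+-] → (-0.3685, -1.6593, 0.4185)–(-0.3685, -1.32084, 0.29149)  len=0.3615
  (v22,v26,v27) [-++] → (-0.3685, -1.32084, 0.29149)–(-0.3685, -1.2332, 0.2586)  len=0.0936
  (v22,v27,v23) [-+-] → (-0.3685, -1.2332, 0.2586)–(-0.3685, -1.2332, -0.13384)  len=0.3924
  (v23,v27,v28) [-++] → (-0.3685, -1.2332, -0.13384)–(-0.3685, -1.2332, -0.2586)  len=0.1248
  (v23,v28,v24) [-+-] → (-0.3685, -1.2332, -0.2586)–(-0.3685, -1.50889, -0.362056)  len=0.2945
  (v24,v28,v29) [-++] → (-0.3685, -1.50889, -0.362056)–(-0.3685, -1.6593, -0.4185)  len=0.1607
  (v24,v29,v20) [-+-] → (-0.3685, -1.6593, -0.4185)–(-0.3685, -1.82819, -0.150057)  len=0.3172
  (v20,v29,v25) [-++] → (-0.3685, -1.82819, -0.150057)–(-0.3685, -1.9226, 0)  len=0.1773

Chained into 2 loop(s):
  loop 1: 10 segments, perimeter = 2.4163
  loop 2: 10 segments, perimeter = 2.4163
Total perimeter = 4.833


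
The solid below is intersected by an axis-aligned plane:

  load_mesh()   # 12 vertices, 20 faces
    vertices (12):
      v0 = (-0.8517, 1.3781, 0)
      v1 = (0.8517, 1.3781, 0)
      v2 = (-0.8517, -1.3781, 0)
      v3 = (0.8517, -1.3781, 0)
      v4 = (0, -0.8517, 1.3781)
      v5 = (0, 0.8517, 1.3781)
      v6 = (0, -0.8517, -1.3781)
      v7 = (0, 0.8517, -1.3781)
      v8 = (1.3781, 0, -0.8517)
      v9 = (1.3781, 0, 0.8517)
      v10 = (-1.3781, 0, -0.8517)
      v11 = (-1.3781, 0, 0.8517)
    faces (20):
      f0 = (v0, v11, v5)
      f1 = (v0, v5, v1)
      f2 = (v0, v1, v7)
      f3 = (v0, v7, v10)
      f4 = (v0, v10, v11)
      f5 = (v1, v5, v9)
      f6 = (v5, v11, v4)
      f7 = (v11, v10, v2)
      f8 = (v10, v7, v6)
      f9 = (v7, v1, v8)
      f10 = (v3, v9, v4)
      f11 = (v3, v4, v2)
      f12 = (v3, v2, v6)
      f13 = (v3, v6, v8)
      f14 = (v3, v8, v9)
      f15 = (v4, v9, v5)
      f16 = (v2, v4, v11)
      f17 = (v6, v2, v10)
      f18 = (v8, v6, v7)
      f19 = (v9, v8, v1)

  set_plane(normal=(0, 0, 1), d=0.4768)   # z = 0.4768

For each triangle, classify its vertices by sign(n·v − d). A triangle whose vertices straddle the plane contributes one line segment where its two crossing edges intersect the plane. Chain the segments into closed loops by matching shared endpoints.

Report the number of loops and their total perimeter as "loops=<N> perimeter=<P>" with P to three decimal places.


Straddling triangles (10 of 20):
  (v0,v11,v5) [-++] → (-1.14639, 0.60661, 0.4768)–(-0.557026, 1.19597, 0.4768)  len=0.8335
  (v0,v5,v1) [-+-] → (-0.557026, 1.19597, 0.4768)–(0.557026, 1.19597, 0.4768)  len=1.1141
  (v0,v10,v11) [--+] → (-1.3781, 0, 0.4768)–(-1.14639, 0.60661, 0.4768)  len=0.6494
  (v1,v5,v9) [-++] → (0.557026, 1.19597, 0.4768)–(1.14639, 0.60661, 0.4768)  len=0.8335
  (v11,v10,v2) [+--] → (-1.3781, 0, 0.4768)–(-1.14639, -0.60661, 0.4768)  len=0.6494
  (v3,v9,v4) [-++] → (1.14639, -0.60661, 0.4768)–(0.557026, -1.19597, 0.4768)  len=0.8335
  (v3,v4,v2) [-+-] → (0.557026, -1.19597, 0.4768)–(-0.557026, -1.19597, 0.4768)  len=1.1141
  (v3,v8,v9) [--+] → (1.3781, 0, 0.4768)–(1.14639, -0.60661, 0.4768)  len=0.6494
  (v2,v4,v11) [-++] → (-0.557026, -1.19597, 0.4768)–(-1.14639, -0.60661, 0.4768)  len=0.8335
  (v9,v8,v1) [+--] → (1.3781, 0, 0.4768)–(1.14639, 0.60661, 0.4768)  len=0.6494

Chained into 1 loop(s):
  loop 1: 10 segments, perimeter = 8.1595
Total perimeter = 8.159

loops=1 perimeter=8.159


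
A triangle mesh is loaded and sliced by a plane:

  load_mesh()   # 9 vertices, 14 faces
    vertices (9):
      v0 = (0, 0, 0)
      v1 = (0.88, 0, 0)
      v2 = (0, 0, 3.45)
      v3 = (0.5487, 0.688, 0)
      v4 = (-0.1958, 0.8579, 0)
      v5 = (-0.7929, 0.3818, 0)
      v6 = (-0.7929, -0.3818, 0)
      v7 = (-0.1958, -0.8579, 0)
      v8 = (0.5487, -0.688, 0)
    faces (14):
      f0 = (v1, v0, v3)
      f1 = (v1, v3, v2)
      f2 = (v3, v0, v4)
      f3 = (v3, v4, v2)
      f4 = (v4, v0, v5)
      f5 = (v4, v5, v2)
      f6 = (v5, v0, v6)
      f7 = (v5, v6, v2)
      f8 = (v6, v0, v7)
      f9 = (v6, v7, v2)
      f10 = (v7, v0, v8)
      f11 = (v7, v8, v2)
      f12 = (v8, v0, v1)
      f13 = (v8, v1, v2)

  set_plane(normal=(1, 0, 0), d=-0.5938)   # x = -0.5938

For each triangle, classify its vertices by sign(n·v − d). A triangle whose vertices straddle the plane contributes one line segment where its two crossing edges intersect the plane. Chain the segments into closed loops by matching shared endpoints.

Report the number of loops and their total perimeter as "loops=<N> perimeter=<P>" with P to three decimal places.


loops=1 perimeter=3.459

Straddling triangles (6 of 14):
  (v4,v0,v5) [++-] → (-0.5938, 0.285929, 0)–(-0.5938, 0.540553, 0)  len=0.2546
  (v4,v5,v2) [+-+] → (-0.5938, 0.540553, 0)–(-0.5938, 0.285929, 0.866307)  len=0.9030
  (v5,v0,v6) [-+-] → (-0.5938, 0.285929, 0)–(-0.5938, -0.285929, 0)  len=0.5719
  (v5,v6,v2) [--+] → (-0.5938, -0.285929, 0.866307)–(-0.5938, 0.285929, 0.866307)  len=0.5719
  (v6,v0,v7) [-++] → (-0.5938, -0.285929, 0)–(-0.5938, -0.540553, 0)  len=0.2546
  (v6,v7,v2) [-++] → (-0.5938, -0.540553, 0)–(-0.5938, -0.285929, 0.866307)  len=0.9030

Chained into 1 loop(s):
  loop 1: 6 segments, perimeter = 3.4589
Total perimeter = 3.459


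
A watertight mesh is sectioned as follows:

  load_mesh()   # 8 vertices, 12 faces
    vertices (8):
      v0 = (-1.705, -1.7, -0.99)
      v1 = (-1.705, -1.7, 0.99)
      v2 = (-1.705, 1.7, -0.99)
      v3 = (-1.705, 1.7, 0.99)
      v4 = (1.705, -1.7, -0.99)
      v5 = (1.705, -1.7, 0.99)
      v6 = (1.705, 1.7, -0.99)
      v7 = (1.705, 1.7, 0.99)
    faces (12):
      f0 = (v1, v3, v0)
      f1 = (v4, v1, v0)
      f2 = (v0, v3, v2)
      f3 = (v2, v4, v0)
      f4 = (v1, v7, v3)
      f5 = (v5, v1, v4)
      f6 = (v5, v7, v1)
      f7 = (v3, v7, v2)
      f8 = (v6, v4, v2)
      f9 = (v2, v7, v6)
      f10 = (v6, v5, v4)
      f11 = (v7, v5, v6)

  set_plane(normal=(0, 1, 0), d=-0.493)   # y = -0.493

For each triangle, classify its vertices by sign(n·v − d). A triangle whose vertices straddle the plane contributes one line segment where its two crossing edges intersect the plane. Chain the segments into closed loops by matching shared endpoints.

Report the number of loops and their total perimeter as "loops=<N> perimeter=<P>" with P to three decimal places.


Straddling triangles (8 of 12):
  (v1,v3,v0) [-+-] → (-1.705, -0.493, 0.99)–(-1.705, -0.493, -0.2871)  len=1.2771
  (v0,v3,v2) [-++] → (-1.705, -0.493, -0.2871)–(-1.705, -0.493, -0.99)  len=0.7029
  (v2,v4,v0) [+--] → (0.49445, -0.493, -0.99)–(-1.705, -0.493, -0.99)  len=2.1995
  (v1,v7,v3) [-++] → (-0.49445, -0.493, 0.99)–(-1.705, -0.493, 0.99)  len=1.2106
  (v5,v7,v1) [-+-] → (1.705, -0.493, 0.99)–(-0.49445, -0.493, 0.99)  len=2.1995
  (v6,v4,v2) [+-+] → (1.705, -0.493, -0.99)–(0.49445, -0.493, -0.99)  len=1.2106
  (v6,v5,v4) [+--] → (1.705, -0.493, 0.2871)–(1.705, -0.493, -0.99)  len=1.2771
  (v7,v5,v6) [+-+] → (1.705, -0.493, 0.99)–(1.705, -0.493, 0.2871)  len=0.7029

Chained into 1 loop(s):
  loop 1: 8 segments, perimeter = 10.7800
Total perimeter = 10.780

loops=1 perimeter=10.780


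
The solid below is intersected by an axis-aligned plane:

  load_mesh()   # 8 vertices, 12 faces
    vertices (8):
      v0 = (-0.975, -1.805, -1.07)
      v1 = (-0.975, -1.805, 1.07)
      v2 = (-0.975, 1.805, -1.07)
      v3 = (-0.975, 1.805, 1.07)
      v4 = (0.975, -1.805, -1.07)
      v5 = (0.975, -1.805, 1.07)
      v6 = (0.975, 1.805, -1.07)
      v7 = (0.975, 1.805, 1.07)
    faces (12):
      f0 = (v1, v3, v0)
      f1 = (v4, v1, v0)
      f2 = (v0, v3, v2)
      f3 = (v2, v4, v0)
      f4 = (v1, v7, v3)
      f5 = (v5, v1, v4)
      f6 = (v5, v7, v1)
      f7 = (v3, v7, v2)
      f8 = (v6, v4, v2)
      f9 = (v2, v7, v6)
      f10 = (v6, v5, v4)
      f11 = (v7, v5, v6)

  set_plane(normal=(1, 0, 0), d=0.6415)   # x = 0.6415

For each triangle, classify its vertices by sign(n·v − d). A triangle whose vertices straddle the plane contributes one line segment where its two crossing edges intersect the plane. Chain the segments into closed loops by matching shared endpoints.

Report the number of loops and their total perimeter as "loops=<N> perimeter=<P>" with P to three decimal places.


loops=1 perimeter=11.500

Straddling triangles (8 of 12):
  (v4,v1,v0) [+--] → (0.6415, -1.805, -0.704005)–(0.6415, -1.805, -1.07)  len=0.3660
  (v2,v4,v0) [-+-] → (0.6415, -1.1876, -1.07)–(0.6415, -1.805, -1.07)  len=0.6174
  (v1,v7,v3) [-+-] → (0.6415, 1.1876, 1.07)–(0.6415, 1.805, 1.07)  len=0.6174
  (v5,v1,v4) [+-+] → (0.6415, -1.805, 1.07)–(0.6415, -1.805, -0.704005)  len=1.7740
  (v5,v7,v1) [++-] → (0.6415, 1.1876, 1.07)–(0.6415, -1.805, 1.07)  len=2.9926
  (v3,v7,v2) [-+-] → (0.6415, 1.805, 1.07)–(0.6415, 1.805, 0.704005)  len=0.3660
  (v6,v4,v2) [++-] → (0.6415, -1.1876, -1.07)–(0.6415, 1.805, -1.07)  len=2.9926
  (v2,v7,v6) [-++] → (0.6415, 1.805, 0.704005)–(0.6415, 1.805, -1.07)  len=1.7740

Chained into 1 loop(s):
  loop 1: 8 segments, perimeter = 11.5000
Total perimeter = 11.500


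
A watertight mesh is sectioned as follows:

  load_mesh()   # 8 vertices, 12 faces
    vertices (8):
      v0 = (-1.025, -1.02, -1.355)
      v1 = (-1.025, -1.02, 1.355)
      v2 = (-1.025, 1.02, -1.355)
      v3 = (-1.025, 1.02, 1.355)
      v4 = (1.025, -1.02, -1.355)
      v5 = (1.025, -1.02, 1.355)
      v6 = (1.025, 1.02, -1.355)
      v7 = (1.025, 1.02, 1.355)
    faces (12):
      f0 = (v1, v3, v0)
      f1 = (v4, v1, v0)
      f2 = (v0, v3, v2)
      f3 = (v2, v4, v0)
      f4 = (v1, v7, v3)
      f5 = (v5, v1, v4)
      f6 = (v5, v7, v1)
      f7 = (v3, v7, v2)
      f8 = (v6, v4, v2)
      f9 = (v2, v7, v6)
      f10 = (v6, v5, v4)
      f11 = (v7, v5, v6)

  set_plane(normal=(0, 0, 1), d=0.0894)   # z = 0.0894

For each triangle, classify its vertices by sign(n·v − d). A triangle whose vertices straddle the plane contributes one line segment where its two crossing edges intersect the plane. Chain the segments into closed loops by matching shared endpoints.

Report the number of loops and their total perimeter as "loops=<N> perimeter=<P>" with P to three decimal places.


Straddling triangles (8 of 12):
  (v1,v3,v0) [++-] → (-1.025, 0.0672974, 0.0894)–(-1.025, -1.02, 0.0894)  len=1.0873
  (v4,v1,v0) [-+-] → (-0.0676273, -1.02, 0.0894)–(-1.025, -1.02, 0.0894)  len=0.9574
  (v0,v3,v2) [-+-] → (-1.025, 0.0672974, 0.0894)–(-1.025, 1.02, 0.0894)  len=0.9527
  (v5,v1,v4) [++-] → (-0.0676273, -1.02, 0.0894)–(1.025, -1.02, 0.0894)  len=1.0926
  (v3,v7,v2) [++-] → (0.0676273, 1.02, 0.0894)–(-1.025, 1.02, 0.0894)  len=1.0926
  (v2,v7,v6) [-+-] → (0.0676273, 1.02, 0.0894)–(1.025, 1.02, 0.0894)  len=0.9574
  (v6,v5,v4) [-+-] → (1.025, -0.0672974, 0.0894)–(1.025, -1.02, 0.0894)  len=0.9527
  (v7,v5,v6) [++-] → (1.025, -0.0672974, 0.0894)–(1.025, 1.02, 0.0894)  len=1.0873

Chained into 1 loop(s):
  loop 1: 8 segments, perimeter = 8.1800
Total perimeter = 8.180

loops=1 perimeter=8.180


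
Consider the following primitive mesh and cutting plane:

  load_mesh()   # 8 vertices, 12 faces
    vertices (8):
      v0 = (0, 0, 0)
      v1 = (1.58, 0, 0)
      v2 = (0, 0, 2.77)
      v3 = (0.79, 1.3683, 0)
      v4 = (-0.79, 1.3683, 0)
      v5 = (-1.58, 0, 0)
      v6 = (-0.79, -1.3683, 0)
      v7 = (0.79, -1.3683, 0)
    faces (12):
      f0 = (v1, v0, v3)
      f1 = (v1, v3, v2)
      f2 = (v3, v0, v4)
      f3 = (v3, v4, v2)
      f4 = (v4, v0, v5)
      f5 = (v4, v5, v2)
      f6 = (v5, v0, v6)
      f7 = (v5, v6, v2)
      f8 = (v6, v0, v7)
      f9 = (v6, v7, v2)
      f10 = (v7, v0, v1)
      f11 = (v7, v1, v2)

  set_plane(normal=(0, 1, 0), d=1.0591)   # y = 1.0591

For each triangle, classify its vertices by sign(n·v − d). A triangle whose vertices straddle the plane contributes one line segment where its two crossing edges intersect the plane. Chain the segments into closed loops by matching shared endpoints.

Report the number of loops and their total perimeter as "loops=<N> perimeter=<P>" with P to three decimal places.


Straddling triangles (6 of 12):
  (v1,v0,v3) [--+] → (0.611481, 1.0591, 0)–(0.968519, 1.0591, 0)  len=0.3570
  (v1,v3,v2) [-+-] → (0.968519, 1.0591, 0)–(0.611481, 1.0591, 0.625948)  len=0.7206
  (v3,v0,v4) [+-+] → (0.611481, 1.0591, 0)–(-0.611481, 1.0591, 0)  len=1.2230
  (v3,v4,v2) [++-] → (-0.611481, 1.0591, 0.625948)–(0.611481, 1.0591, 0.625948)  len=1.2230
  (v4,v0,v5) [+--] → (-0.611481, 1.0591, 0)–(-0.968519, 1.0591, 0)  len=0.3570
  (v4,v5,v2) [+--] → (-0.968519, 1.0591, 0)–(-0.611481, 1.0591, 0.625948)  len=0.7206

Chained into 1 loop(s):
  loop 1: 6 segments, perimeter = 4.6012
Total perimeter = 4.601

loops=1 perimeter=4.601


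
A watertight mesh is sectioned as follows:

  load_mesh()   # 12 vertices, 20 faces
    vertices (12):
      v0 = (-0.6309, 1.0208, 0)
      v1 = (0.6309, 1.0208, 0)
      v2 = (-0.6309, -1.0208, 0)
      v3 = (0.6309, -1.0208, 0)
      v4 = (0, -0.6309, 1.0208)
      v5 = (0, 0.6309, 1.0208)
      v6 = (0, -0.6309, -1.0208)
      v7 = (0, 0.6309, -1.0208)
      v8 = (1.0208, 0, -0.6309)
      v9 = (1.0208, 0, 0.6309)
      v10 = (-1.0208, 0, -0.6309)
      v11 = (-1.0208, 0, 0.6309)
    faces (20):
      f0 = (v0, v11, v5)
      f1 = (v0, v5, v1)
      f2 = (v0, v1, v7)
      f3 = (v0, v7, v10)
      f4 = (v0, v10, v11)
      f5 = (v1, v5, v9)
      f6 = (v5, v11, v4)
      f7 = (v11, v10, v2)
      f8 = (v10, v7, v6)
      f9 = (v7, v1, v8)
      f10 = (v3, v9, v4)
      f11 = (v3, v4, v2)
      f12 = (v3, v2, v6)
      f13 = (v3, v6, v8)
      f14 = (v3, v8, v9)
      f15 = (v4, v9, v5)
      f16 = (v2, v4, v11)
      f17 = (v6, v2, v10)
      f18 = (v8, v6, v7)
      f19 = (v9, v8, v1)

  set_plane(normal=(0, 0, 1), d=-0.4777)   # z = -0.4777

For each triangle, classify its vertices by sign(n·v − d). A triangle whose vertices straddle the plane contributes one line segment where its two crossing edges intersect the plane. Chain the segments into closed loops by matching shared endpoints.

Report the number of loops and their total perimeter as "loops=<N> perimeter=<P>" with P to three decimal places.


Straddling triangles (10 of 20):
  (v0,v1,v7) [++-] → (0.33566, 0.83834, -0.4777)–(-0.33566, 0.83834, -0.4777)  len=0.6713
  (v0,v7,v10) [+--] → (-0.33566, 0.83834, -0.4777)–(-0.926121, 0.247879, -0.4777)  len=0.8350
  (v0,v10,v11) [+-+] → (-0.926121, 0.247879, -0.4777)–(-1.0208, 0, -0.4777)  len=0.2653
  (v11,v10,v2) [+-+] → (-1.0208, 0, -0.4777)–(-0.926121, -0.247879, -0.4777)  len=0.2653
  (v7,v1,v8) [-+-] → (0.33566, 0.83834, -0.4777)–(0.926121, 0.247879, -0.4777)  len=0.8350
  (v3,v2,v6) [++-] → (-0.33566, -0.83834, -0.4777)–(0.33566, -0.83834, -0.4777)  len=0.6713
  (v3,v6,v8) [+--] → (0.33566, -0.83834, -0.4777)–(0.926121, -0.247879, -0.4777)  len=0.8350
  (v3,v8,v9) [+-+] → (0.926121, -0.247879, -0.4777)–(1.0208, 0, -0.4777)  len=0.2653
  (v6,v2,v10) [-+-] → (-0.33566, -0.83834, -0.4777)–(-0.926121, -0.247879, -0.4777)  len=0.8350
  (v9,v8,v1) [+-+] → (1.0208, 0, -0.4777)–(0.926121, 0.247879, -0.4777)  len=0.2653

Chained into 1 loop(s):
  loop 1: 10 segments, perimeter = 5.7442
Total perimeter = 5.744

loops=1 perimeter=5.744


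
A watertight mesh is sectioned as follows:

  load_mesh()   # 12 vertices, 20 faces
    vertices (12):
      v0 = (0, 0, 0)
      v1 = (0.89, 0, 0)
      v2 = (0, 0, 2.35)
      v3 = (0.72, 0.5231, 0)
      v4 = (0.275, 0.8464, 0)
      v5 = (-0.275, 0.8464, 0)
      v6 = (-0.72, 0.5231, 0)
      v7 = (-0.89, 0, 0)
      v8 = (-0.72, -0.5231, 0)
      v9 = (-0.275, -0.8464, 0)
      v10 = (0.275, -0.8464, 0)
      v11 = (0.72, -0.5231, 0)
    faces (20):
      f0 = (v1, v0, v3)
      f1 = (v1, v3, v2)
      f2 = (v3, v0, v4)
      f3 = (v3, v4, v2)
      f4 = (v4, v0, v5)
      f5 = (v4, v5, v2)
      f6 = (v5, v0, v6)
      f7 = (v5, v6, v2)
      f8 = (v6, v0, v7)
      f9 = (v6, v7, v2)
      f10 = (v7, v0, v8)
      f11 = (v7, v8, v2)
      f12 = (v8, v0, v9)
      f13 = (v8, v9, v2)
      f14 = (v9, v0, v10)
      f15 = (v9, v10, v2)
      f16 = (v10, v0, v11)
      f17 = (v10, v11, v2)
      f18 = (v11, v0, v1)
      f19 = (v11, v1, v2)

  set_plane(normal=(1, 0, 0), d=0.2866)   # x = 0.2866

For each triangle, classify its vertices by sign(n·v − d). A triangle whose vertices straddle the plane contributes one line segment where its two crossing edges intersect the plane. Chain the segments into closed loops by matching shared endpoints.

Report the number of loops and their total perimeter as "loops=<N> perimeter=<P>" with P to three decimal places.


Straddling triangles (8 of 20):
  (v1,v0,v3) [+-+] → (0.2866, 0, 0)–(0.2866, 0.208223, 0)  len=0.2082
  (v1,v3,v2) [++-] → (0.2866, 0.208223, 1.41457)–(0.2866, 0, 1.59325)  len=0.2744
  (v3,v0,v4) [+--] → (0.2866, 0.208223, 0)–(0.2866, 0.837972, 0)  len=0.6297
  (v3,v4,v2) [+--] → (0.2866, 0.837972, 0)–(0.2866, 0.208223, 1.41457)  len=1.5484
  (v10,v0,v11) [--+] → (0.2866, -0.208223, 0)–(0.2866, -0.837972, 0)  len=0.6297
  (v10,v11,v2) [-+-] → (0.2866, -0.837972, 0)–(0.2866, -0.208223, 1.41457)  len=1.5484
  (v11,v0,v1) [+-+] → (0.2866, -0.208223, 0)–(0.2866, 0, 0)  len=0.2082
  (v11,v1,v2) [++-] → (0.2866, 0, 1.59325)–(0.2866, -0.208223, 1.41457)  len=0.2744

Chained into 1 loop(s):
  loop 1: 8 segments, perimeter = 5.3215
Total perimeter = 5.322

loops=1 perimeter=5.322


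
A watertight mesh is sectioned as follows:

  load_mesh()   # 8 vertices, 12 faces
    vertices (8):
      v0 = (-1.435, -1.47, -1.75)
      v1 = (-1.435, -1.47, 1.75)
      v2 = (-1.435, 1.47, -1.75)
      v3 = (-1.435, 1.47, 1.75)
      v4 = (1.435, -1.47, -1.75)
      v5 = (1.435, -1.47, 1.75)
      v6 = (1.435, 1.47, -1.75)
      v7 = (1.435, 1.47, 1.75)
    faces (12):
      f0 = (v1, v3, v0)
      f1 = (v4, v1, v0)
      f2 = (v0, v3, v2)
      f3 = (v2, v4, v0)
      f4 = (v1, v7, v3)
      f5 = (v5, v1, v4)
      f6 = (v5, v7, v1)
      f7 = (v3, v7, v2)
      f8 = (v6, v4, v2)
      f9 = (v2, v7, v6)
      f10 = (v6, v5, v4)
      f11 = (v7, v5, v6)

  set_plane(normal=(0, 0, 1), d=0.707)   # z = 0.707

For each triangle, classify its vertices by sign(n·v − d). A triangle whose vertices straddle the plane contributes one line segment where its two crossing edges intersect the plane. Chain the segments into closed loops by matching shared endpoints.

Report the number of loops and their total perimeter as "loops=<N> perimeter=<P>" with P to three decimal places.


Straddling triangles (8 of 12):
  (v1,v3,v0) [++-] → (-1.435, 0.59388, 0.707)–(-1.435, -1.47, 0.707)  len=2.0639
  (v4,v1,v0) [-+-] → (-0.57974, -1.47, 0.707)–(-1.435, -1.47, 0.707)  len=0.8553
  (v0,v3,v2) [-+-] → (-1.435, 0.59388, 0.707)–(-1.435, 1.47, 0.707)  len=0.8761
  (v5,v1,v4) [++-] → (-0.57974, -1.47, 0.707)–(1.435, -1.47, 0.707)  len=2.0147
  (v3,v7,v2) [++-] → (0.57974, 1.47, 0.707)–(-1.435, 1.47, 0.707)  len=2.0147
  (v2,v7,v6) [-+-] → (0.57974, 1.47, 0.707)–(1.435, 1.47, 0.707)  len=0.8553
  (v6,v5,v4) [-+-] → (1.435, -0.59388, 0.707)–(1.435, -1.47, 0.707)  len=0.8761
  (v7,v5,v6) [++-] → (1.435, -0.59388, 0.707)–(1.435, 1.47, 0.707)  len=2.0639

Chained into 1 loop(s):
  loop 1: 8 segments, perimeter = 11.6200
Total perimeter = 11.620

loops=1 perimeter=11.620


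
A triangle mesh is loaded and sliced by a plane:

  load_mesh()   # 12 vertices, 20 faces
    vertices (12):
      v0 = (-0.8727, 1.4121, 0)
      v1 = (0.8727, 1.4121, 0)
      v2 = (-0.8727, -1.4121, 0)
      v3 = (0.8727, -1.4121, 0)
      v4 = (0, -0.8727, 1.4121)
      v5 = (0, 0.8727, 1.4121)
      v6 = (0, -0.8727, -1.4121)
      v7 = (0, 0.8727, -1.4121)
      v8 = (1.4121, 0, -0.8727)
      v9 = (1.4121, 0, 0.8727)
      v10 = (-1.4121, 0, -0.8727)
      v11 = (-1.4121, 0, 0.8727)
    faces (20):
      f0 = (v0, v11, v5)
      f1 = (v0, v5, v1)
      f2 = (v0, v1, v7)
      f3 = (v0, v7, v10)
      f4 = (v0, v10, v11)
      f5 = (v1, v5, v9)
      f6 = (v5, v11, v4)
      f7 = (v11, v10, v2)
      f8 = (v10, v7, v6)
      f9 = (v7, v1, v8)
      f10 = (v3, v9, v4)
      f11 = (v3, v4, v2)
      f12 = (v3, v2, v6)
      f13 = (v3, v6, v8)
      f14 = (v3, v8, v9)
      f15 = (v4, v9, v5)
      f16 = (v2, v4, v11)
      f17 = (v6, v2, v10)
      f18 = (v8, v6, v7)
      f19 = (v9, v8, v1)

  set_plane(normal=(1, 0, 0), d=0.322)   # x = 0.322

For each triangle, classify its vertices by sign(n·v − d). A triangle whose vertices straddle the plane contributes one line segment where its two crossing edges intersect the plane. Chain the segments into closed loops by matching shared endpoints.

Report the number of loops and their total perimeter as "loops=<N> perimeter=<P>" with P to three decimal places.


Straddling triangles (10 of 20):
  (v0,v5,v1) [--+] → (0.322, 1.07172, 0.891078)–(0.322, 1.4121, 0)  len=0.9539
  (v0,v1,v7) [-+-] → (0.322, 1.4121, 0)–(0.322, 1.07172, -0.891078)  len=0.9539
  (v1,v5,v9) [+-+] → (0.322, 1.07172, 0.891078)–(0.322, 0.673699, 1.2891)  len=0.5629
  (v7,v1,v8) [-++] → (0.322, 1.07172, -0.891078)–(0.322, 0.673699, -1.2891)  len=0.5629
  (v3,v9,v4) [++-] → (0.322, -0.673699, 1.2891)–(0.322, -1.07172, 0.891078)  len=0.5629
  (v3,v4,v2) [+--] → (0.322, -1.07172, 0.891078)–(0.322, -1.4121, 0)  len=0.9539
  (v3,v2,v6) [+--] → (0.322, -1.4121, 0)–(0.322, -1.07172, -0.891078)  len=0.9539
  (v3,v6,v8) [+-+] → (0.322, -1.07172, -0.891078)–(0.322, -0.673699, -1.2891)  len=0.5629
  (v4,v9,v5) [-+-] → (0.322, -0.673699, 1.2891)–(0.322, 0.673699, 1.2891)  len=1.3474
  (v8,v6,v7) [+--] → (0.322, -0.673699, -1.2891)–(0.322, 0.673699, -1.2891)  len=1.3474

Chained into 1 loop(s):
  loop 1: 10 segments, perimeter = 8.7619
Total perimeter = 8.762

loops=1 perimeter=8.762


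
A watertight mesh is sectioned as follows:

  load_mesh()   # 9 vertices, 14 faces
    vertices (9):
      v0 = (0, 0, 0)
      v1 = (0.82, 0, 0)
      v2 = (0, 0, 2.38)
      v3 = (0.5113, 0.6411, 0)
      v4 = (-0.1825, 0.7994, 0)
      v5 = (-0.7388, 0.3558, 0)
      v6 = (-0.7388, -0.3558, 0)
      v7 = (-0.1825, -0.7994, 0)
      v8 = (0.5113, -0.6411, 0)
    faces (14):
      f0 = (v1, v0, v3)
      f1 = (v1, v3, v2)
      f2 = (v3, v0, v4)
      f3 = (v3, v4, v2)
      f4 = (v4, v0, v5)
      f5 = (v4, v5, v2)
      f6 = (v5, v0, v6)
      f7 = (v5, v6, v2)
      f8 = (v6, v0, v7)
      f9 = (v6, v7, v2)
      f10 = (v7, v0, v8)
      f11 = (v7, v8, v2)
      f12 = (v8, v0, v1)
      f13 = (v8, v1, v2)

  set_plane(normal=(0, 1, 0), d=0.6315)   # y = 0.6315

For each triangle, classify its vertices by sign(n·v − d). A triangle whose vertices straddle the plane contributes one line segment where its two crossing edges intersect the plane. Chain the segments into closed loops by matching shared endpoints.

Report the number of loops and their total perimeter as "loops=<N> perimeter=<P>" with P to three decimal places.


loops=1 perimeter=2.302

Straddling triangles (6 of 14):
  (v1,v0,v3) [--+] → (0.503644, 0.6315, 0)–(0.515923, 0.6315, 0)  len=0.0123
  (v1,v3,v2) [-+-] → (0.515923, 0.6315, 0)–(0.503644, 0.6315, 0.0356387)  len=0.0377
  (v3,v0,v4) [+-+] → (0.503644, 0.6315, 0)–(-0.144169, 0.6315, 0)  len=0.6478
  (v3,v4,v2) [++-] → (-0.144169, 0.6315, 0.499877)–(0.503644, 0.6315, 0.0356387)  len=0.7970
  (v4,v0,v5) [+--] → (-0.144169, 0.6315, 0)–(-0.393056, 0.6315, 0)  len=0.2489
  (v4,v5,v2) [+--] → (-0.393056, 0.6315, 0)–(-0.144169, 0.6315, 0.499877)  len=0.5584

Chained into 1 loop(s):
  loop 1: 6 segments, perimeter = 2.3021
Total perimeter = 2.302


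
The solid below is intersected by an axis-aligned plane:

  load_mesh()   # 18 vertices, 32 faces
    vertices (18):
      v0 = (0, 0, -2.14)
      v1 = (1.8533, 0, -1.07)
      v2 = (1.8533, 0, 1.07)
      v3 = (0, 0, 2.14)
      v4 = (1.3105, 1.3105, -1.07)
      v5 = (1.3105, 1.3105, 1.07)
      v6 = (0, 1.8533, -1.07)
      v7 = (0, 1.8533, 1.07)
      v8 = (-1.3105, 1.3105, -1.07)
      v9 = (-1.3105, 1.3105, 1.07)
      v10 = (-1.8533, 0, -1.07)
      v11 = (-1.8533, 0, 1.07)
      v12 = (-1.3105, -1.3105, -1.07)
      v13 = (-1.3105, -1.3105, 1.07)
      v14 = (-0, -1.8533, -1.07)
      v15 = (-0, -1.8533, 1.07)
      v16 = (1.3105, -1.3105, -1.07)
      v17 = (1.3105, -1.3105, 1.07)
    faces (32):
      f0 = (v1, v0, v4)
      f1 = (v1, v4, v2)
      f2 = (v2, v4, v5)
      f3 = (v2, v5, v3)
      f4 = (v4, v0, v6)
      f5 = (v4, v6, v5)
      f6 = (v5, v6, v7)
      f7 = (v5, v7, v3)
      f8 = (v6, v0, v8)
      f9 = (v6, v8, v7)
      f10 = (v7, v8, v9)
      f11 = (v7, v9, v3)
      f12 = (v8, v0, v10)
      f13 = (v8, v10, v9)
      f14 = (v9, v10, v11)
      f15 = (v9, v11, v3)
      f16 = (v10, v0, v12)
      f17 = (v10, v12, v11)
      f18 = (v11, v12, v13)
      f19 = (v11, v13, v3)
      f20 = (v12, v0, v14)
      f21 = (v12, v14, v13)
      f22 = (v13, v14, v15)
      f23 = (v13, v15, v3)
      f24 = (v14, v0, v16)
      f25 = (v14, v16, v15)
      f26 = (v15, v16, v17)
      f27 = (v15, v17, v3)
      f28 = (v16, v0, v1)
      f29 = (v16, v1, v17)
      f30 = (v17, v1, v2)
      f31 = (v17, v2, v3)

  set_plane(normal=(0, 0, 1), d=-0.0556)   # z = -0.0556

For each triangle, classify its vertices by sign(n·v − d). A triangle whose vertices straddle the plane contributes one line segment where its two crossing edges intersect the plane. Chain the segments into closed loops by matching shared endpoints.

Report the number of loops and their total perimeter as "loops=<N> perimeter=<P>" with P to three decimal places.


Straddling triangles (16 of 32):
  (v1,v4,v2) [--+] → (1.5678, 0.689299, -0.0556)–(1.8533, 0, -0.0556)  len=0.7461
  (v2,v4,v5) [+-+] → (1.5678, 0.689299, -0.0556)–(1.3105, 1.3105, -0.0556)  len=0.6724
  (v4,v6,v5) [--+] → (0.621201, 1.596, -0.0556)–(1.3105, 1.3105, -0.0556)  len=0.7461
  (v5,v6,v7) [+-+] → (0.621201, 1.596, -0.0556)–(0, 1.8533, -0.0556)  len=0.6724
  (v6,v8,v7) [--+] → (-0.689299, 1.5678, -0.0556)–(0, 1.8533, -0.0556)  len=0.7461
  (v7,v8,v9) [+-+] → (-0.689299, 1.5678, -0.0556)–(-1.3105, 1.3105, -0.0556)  len=0.6724
  (v8,v10,v9) [--+] → (-1.596, 0.621201, -0.0556)–(-1.3105, 1.3105, -0.0556)  len=0.7461
  (v9,v10,v11) [+-+] → (-1.596, 0.621201, -0.0556)–(-1.8533, 0, -0.0556)  len=0.6724
  (v10,v12,v11) [--+] → (-1.5678, -0.689299, -0.0556)–(-1.8533, 0, -0.0556)  len=0.7461
  (v11,v12,v13) [+-+] → (-1.5678, -0.689299, -0.0556)–(-1.3105, -1.3105, -0.0556)  len=0.6724
  (v12,v14,v13) [--+] → (-0.621201, -1.596, -0.0556)–(-1.3105, -1.3105, -0.0556)  len=0.7461
  (v13,v14,v15) [+-+] → (-0.621201, -1.596, -0.0556)–(0, -1.8533, -0.0556)  len=0.6724
  (v14,v16,v15) [--+] → (0.689299, -1.5678, -0.0556)–(0, -1.8533, -0.0556)  len=0.7461
  (v15,v16,v17) [+-+] → (0.689299, -1.5678, -0.0556)–(1.3105, -1.3105, -0.0556)  len=0.6724
  (v16,v1,v17) [--+] → (1.596, -0.621201, -0.0556)–(1.3105, -1.3105, -0.0556)  len=0.7461
  (v17,v1,v2) [+-+] → (1.596, -0.621201, -0.0556)–(1.8533, 0, -0.0556)  len=0.6724

Chained into 1 loop(s):
  loop 1: 16 segments, perimeter = 11.3477
Total perimeter = 11.348

loops=1 perimeter=11.348


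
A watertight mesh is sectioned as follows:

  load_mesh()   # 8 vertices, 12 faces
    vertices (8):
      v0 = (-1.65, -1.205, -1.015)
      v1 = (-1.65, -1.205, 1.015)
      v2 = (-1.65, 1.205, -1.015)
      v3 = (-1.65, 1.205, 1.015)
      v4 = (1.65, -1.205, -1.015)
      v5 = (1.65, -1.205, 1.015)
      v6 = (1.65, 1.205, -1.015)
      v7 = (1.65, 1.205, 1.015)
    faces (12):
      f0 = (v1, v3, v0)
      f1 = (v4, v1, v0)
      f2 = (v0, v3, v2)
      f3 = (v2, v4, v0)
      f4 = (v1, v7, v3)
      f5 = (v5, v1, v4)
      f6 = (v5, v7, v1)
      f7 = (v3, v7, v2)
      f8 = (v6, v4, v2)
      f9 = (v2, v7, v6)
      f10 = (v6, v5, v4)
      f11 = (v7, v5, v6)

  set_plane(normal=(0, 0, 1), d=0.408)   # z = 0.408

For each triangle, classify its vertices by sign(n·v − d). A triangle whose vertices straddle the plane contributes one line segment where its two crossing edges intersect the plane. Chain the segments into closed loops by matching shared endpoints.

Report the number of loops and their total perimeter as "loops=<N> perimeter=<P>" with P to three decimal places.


loops=1 perimeter=11.420

Straddling triangles (8 of 12):
  (v1,v3,v0) [++-] → (-1.65, 0.484374, 0.408)–(-1.65, -1.205, 0.408)  len=1.6894
  (v4,v1,v0) [-+-] → (-0.663251, -1.205, 0.408)–(-1.65, -1.205, 0.408)  len=0.9867
  (v0,v3,v2) [-+-] → (-1.65, 0.484374, 0.408)–(-1.65, 1.205, 0.408)  len=0.7206
  (v5,v1,v4) [++-] → (-0.663251, -1.205, 0.408)–(1.65, -1.205, 0.408)  len=2.3133
  (v3,v7,v2) [++-] → (0.663251, 1.205, 0.408)–(-1.65, 1.205, 0.408)  len=2.3133
  (v2,v7,v6) [-+-] → (0.663251, 1.205, 0.408)–(1.65, 1.205, 0.408)  len=0.9867
  (v6,v5,v4) [-+-] → (1.65, -0.484374, 0.408)–(1.65, -1.205, 0.408)  len=0.7206
  (v7,v5,v6) [++-] → (1.65, -0.484374, 0.408)–(1.65, 1.205, 0.408)  len=1.6894

Chained into 1 loop(s):
  loop 1: 8 segments, perimeter = 11.4200
Total perimeter = 11.420
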